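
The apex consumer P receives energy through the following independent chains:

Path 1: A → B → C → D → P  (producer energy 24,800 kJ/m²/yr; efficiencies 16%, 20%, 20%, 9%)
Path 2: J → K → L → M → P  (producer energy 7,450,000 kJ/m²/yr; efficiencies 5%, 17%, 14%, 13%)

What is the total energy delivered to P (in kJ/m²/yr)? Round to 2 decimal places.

1166.80 kJ/m²/yr

Path 1: 24800 × 0.16 × 0.2 × 0.2 × 0.09 = 14.2848 kJ/m²/yr
Path 2: 7450000 × 0.05 × 0.17 × 0.14 × 0.13 = 1152.515 kJ/m²/yr
Total at P: 14.2848 + 1152.515 = 1166.7998 kJ/m²/yr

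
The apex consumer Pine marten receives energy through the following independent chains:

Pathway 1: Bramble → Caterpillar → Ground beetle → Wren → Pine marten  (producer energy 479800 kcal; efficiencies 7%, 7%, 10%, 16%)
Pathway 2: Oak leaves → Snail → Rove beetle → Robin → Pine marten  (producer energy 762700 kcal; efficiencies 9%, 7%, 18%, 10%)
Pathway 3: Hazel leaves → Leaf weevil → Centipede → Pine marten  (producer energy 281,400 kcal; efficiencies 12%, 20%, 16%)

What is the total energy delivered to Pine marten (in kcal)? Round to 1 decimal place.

Pathway 1: 479800 × 0.07 × 0.07 × 0.1 × 0.16 = 37.61632 kcal
Pathway 2: 762700 × 0.09 × 0.07 × 0.18 × 0.1 = 86.49018 kcal
Pathway 3: 281400 × 0.12 × 0.2 × 0.16 = 1080.576 kcal
Total at Pine marten: 37.61632 + 86.49018 + 1080.576 = 1204.6825 kcal

1204.7 kcal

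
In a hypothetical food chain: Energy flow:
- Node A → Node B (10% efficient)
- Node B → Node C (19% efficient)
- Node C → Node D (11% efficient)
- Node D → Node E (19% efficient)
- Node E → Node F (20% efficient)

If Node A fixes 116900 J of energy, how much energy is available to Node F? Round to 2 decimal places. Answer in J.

9.28 J

Node B: 116900 × 0.1 = 11690 J
Node C: 11690 × 0.19 = 2221.1 J
Node D: 2221.1 × 0.11 = 244.321 J
Node E: 244.321 × 0.19 = 46.42099 J
Node F: 46.42099 × 0.2 = 9.284198 J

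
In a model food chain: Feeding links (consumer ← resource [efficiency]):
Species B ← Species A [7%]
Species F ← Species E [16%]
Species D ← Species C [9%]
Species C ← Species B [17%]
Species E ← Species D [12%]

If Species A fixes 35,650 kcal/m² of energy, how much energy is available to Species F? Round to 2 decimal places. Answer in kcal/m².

Species B: 35650 × 0.07 = 2495.5 kcal/m²
Species C: 2495.5 × 0.17 = 424.235 kcal/m²
Species D: 424.235 × 0.09 = 38.18115 kcal/m²
Species E: 38.18115 × 0.12 = 4.581738 kcal/m²
Species F: 4.581738 × 0.16 = 0.73307808 kcal/m²

0.73 kcal/m²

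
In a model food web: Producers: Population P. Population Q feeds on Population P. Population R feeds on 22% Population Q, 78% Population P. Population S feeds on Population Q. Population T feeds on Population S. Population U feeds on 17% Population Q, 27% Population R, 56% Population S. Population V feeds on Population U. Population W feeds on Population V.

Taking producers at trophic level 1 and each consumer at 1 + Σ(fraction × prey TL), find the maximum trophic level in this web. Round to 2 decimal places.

Population Q: 1 + 1 = 2
Population R: 1 + (0.22×2 + 0.78×1) = 2.22
Population S: 1 + 2 = 3
Population T: 1 + 3 = 4
Population U: 1 + (0.17×2 + 0.27×2.22 + 0.56×3) = 3.6194
Population V: 1 + 3.6194 = 4.6194
Population W: 1 + 4.6194 = 5.6194

5.62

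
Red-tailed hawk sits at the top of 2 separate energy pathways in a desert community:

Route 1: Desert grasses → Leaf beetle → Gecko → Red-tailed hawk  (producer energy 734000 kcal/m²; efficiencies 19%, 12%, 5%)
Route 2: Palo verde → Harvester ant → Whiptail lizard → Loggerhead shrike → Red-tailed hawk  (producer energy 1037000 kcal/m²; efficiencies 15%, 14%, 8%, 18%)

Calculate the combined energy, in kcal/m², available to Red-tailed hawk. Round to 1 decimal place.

Route 1: 734000 × 0.19 × 0.12 × 0.05 = 836.76 kcal/m²
Route 2: 1037000 × 0.15 × 0.14 × 0.08 × 0.18 = 313.5888 kcal/m²
Total at Red-tailed hawk: 836.76 + 313.5888 = 1150.3488 kcal/m²

1150.3 kcal/m²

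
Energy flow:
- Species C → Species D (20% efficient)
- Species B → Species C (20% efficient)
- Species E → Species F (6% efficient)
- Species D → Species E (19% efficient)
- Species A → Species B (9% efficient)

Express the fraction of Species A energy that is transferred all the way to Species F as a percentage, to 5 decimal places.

0.00410%

Product of link efficiencies: 0.09 × 0.2 × 0.2 × 0.19 × 0.06 = 0.00004104
As a percentage: 0.00004104 × 100 = 0.00410%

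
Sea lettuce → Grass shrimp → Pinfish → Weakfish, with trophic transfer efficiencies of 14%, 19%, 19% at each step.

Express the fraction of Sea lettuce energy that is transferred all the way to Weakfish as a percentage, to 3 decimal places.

Product of link efficiencies: 0.14 × 0.19 × 0.19 = 0.005054
As a percentage: 0.005054 × 100 = 0.505%

0.505%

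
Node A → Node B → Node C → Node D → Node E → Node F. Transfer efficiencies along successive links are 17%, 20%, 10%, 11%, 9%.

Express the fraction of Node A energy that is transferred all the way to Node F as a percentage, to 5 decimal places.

0.00337%

Product of link efficiencies: 0.17 × 0.2 × 0.1 × 0.11 × 0.09 = 0.00003366
As a percentage: 0.00003366 × 100 = 0.00337%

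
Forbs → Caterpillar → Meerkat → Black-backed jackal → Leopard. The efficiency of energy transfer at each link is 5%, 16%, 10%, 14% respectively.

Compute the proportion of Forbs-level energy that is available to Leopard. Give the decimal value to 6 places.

Product of link efficiencies: 0.05 × 0.16 × 0.1 × 0.14 = 0.000112

0.000112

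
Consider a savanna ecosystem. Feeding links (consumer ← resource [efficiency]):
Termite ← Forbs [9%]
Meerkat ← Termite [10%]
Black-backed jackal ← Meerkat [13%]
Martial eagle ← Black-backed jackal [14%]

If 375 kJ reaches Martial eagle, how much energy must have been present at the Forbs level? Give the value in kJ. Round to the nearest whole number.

Cumulative transfer efficiency: 0.09 × 0.1 × 0.13 × 0.14 = 0.0001638
Forbs energy = 375 / 0.0001638 = 2289377 kJ

2289377 kJ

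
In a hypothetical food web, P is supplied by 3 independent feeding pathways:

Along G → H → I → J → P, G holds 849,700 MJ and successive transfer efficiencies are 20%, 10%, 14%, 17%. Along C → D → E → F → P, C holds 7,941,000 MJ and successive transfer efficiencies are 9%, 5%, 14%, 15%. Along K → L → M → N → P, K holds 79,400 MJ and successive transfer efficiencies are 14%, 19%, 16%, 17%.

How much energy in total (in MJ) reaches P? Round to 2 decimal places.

Via G: 849700 × 0.2 × 0.1 × 0.14 × 0.17 = 404.4572 MJ
Via C: 7941000 × 0.09 × 0.05 × 0.14 × 0.15 = 750.4245 MJ
Via K: 79400 × 0.14 × 0.19 × 0.16 × 0.17 = 57.447488 MJ
Total at P: 404.4572 + 750.4245 + 57.447488 = 1212.329188 MJ

1212.33 MJ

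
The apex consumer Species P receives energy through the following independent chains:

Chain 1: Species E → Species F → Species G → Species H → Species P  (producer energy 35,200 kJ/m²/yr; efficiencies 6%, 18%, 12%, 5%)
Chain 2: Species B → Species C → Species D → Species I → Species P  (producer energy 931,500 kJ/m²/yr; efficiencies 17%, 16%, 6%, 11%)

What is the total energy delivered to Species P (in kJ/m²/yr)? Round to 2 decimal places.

Chain 1: 35200 × 0.06 × 0.18 × 0.12 × 0.05 = 2.28096 kJ/m²/yr
Chain 2: 931500 × 0.17 × 0.16 × 0.06 × 0.11 = 167.22288 kJ/m²/yr
Total at Species P: 2.28096 + 167.22288 = 169.50384 kJ/m²/yr

169.50 kJ/m²/yr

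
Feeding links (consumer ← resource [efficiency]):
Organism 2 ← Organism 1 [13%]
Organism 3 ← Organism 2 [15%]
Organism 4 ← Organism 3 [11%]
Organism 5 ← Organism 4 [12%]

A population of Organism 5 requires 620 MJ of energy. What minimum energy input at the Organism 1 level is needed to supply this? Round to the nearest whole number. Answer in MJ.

Cumulative transfer efficiency: 0.13 × 0.15 × 0.11 × 0.12 = 0.0002574
Organism 1 energy = 620 / 0.0002574 = 2408702 MJ

2408702 MJ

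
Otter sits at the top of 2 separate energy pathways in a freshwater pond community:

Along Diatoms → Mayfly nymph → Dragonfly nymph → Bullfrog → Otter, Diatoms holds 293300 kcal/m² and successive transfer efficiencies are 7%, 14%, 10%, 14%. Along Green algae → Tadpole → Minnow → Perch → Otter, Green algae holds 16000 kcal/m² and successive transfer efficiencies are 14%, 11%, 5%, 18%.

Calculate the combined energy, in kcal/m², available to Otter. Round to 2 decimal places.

Via Diatoms: 293300 × 0.07 × 0.14 × 0.1 × 0.14 = 40.24076 kcal/m²
Via Green algae: 16000 × 0.14 × 0.11 × 0.05 × 0.18 = 2.2176 kcal/m²
Total at Otter: 40.24076 + 2.2176 = 42.45836 kcal/m²

42.46 kcal/m²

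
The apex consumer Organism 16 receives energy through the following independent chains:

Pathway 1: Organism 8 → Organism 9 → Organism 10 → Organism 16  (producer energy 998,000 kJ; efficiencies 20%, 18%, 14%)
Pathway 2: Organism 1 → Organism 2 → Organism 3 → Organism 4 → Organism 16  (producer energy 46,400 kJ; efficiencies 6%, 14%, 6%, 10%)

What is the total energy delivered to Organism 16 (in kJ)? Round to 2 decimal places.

5032.26 kJ

Pathway 1: 998000 × 0.2 × 0.18 × 0.14 = 5029.92 kJ
Pathway 2: 46400 × 0.06 × 0.14 × 0.06 × 0.1 = 2.33856 kJ
Total at Organism 16: 5029.92 + 2.33856 = 5032.25856 kJ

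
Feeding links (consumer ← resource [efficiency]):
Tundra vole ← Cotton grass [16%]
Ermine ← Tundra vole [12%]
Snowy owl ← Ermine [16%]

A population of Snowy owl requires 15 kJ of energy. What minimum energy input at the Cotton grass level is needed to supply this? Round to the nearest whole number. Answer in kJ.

Cumulative transfer efficiency: 0.16 × 0.12 × 0.16 = 0.003072
Cotton grass energy = 15 / 0.003072 = 4883 kJ

4883 kJ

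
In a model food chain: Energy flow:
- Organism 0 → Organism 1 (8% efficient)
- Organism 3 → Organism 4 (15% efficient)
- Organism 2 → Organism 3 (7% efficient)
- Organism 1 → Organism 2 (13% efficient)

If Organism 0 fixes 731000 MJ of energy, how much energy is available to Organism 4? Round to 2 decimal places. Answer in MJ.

79.83 MJ

Organism 1: 731000 × 0.08 = 58480 MJ
Organism 2: 58480 × 0.13 = 7602.4 MJ
Organism 3: 7602.4 × 0.07 = 532.168 MJ
Organism 4: 532.168 × 0.15 = 79.8252 MJ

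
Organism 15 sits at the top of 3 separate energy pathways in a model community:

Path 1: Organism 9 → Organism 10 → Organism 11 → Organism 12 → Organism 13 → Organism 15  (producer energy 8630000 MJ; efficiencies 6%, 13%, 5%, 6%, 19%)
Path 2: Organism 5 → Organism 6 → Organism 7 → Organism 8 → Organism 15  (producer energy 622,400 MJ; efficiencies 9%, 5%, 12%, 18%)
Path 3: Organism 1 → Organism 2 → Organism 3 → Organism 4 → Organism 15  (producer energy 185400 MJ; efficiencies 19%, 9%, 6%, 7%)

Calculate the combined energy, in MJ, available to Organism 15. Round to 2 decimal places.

112.18 MJ

Path 1: 8630000 × 0.06 × 0.13 × 0.05 × 0.06 × 0.19 = 38.36898 MJ
Path 2: 622400 × 0.09 × 0.05 × 0.12 × 0.18 = 60.49728 MJ
Path 3: 185400 × 0.19 × 0.09 × 0.06 × 0.07 = 13.315428 MJ
Total at Organism 15: 38.36898 + 60.49728 + 13.315428 = 112.181688 MJ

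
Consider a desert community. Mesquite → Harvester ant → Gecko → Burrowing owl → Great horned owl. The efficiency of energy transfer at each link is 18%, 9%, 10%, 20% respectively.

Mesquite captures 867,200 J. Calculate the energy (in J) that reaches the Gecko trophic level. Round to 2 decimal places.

Harvester ant: 867200 × 0.18 = 156096 J
Gecko: 156096 × 0.09 = 14048.64 J

14048.64 J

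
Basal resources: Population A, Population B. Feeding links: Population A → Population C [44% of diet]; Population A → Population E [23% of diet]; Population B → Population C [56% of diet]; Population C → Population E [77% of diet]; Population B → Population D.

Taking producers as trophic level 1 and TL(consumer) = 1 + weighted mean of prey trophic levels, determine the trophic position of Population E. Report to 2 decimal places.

2.77

Population C: 1 + (0.56×1 + 0.44×1) = 2
Population D: 1 + 1 = 2
Population E: 1 + (0.23×1 + 0.77×2) = 2.77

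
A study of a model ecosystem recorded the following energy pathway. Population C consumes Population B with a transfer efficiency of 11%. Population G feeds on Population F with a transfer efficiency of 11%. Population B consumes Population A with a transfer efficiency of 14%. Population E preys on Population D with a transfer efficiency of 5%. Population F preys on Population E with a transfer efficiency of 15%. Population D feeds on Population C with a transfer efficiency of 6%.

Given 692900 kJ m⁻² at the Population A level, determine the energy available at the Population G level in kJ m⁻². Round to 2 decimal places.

0.53 kJ m⁻²

Population B: 692900 × 0.14 = 97006 kJ m⁻²
Population C: 97006 × 0.11 = 10670.66 kJ m⁻²
Population D: 10670.66 × 0.06 = 640.2396 kJ m⁻²
Population E: 640.2396 × 0.05 = 32.01198 kJ m⁻²
Population F: 32.01198 × 0.15 = 4.801797 kJ m⁻²
Population G: 4.801797 × 0.11 = 0.52819767 kJ m⁻²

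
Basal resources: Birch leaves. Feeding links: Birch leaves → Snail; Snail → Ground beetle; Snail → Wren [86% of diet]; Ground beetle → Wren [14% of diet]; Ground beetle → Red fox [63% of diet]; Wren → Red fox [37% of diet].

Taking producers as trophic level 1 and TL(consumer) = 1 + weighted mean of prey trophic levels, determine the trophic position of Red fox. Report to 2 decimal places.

Snail: 1 + 1 = 2
Ground beetle: 1 + 2 = 3
Wren: 1 + (0.86×2 + 0.14×3) = 3.14
Red fox: 1 + (0.63×3 + 0.37×3.14) = 4.0518

4.05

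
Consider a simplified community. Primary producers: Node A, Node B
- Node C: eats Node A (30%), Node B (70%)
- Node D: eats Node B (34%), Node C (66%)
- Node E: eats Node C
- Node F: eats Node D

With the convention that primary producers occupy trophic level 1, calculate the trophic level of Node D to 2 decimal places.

Node C: 1 + (0.3×1 + 0.7×1) = 2
Node D: 1 + (0.34×1 + 0.66×2) = 2.66
Node E: 1 + 2 = 3
Node F: 1 + 2.66 = 3.66

2.66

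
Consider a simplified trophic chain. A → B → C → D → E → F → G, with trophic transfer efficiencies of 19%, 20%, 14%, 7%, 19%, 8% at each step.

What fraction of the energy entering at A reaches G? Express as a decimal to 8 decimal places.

0.00000566

Product of link efficiencies: 0.19 × 0.2 × 0.14 × 0.07 × 0.19 × 0.08 = 0.00000566048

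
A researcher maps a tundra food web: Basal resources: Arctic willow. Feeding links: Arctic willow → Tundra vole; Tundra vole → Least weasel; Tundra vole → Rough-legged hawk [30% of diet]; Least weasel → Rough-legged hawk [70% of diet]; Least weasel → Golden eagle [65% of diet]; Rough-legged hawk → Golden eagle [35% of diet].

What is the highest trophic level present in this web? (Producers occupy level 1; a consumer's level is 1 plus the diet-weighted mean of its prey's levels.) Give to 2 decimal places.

Tundra vole: 1 + 1 = 2
Least weasel: 1 + 2 = 3
Rough-legged hawk: 1 + (0.3×2 + 0.7×3) = 3.7
Golden eagle: 1 + (0.65×3 + 0.35×3.7) = 4.245

4.25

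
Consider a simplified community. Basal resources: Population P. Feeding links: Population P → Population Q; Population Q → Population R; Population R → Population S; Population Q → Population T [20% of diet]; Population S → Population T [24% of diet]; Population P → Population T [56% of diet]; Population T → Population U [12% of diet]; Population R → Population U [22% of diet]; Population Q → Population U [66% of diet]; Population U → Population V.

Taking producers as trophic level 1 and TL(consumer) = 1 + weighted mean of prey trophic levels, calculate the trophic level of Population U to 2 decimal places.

3.33

Population Q: 1 + 1 = 2
Population R: 1 + 2 = 3
Population S: 1 + 3 = 4
Population T: 1 + (0.2×2 + 0.24×4 + 0.56×1) = 2.92
Population U: 1 + (0.12×2.92 + 0.22×3 + 0.66×2) = 3.3304
Population V: 1 + 3.3304 = 4.3304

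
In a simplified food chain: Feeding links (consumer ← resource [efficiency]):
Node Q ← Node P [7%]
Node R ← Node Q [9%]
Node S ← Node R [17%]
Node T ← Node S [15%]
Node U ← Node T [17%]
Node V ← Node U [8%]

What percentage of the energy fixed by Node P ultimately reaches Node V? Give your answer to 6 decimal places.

0.000218%

Product of link efficiencies: 0.07 × 0.09 × 0.17 × 0.15 × 0.17 × 0.08 = 0.00000218484
As a percentage: 0.00000218484 × 100 = 0.000218%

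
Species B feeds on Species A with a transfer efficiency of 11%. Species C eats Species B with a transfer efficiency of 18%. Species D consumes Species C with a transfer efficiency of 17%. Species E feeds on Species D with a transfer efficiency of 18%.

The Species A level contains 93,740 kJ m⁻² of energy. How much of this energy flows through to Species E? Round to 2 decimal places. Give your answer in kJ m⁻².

56.80 kJ m⁻²

Species B: 93740 × 0.11 = 10311.4 kJ m⁻²
Species C: 10311.4 × 0.18 = 1856.052 kJ m⁻²
Species D: 1856.052 × 0.17 = 315.52884 kJ m⁻²
Species E: 315.52884 × 0.18 = 56.7951912 kJ m⁻²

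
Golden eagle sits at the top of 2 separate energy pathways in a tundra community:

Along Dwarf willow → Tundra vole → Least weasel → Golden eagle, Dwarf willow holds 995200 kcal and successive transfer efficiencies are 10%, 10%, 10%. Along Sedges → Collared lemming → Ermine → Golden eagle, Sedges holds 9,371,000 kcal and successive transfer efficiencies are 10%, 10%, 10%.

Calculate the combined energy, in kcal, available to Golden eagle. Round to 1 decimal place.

Via Dwarf willow: 995200 × 0.1 × 0.1 × 0.1 = 995.2 kcal
Via Sedges: 9371000 × 0.1 × 0.1 × 0.1 = 9371 kcal
Total at Golden eagle: 995.2 + 9371 = 10366.2 kcal

10366.2 kcal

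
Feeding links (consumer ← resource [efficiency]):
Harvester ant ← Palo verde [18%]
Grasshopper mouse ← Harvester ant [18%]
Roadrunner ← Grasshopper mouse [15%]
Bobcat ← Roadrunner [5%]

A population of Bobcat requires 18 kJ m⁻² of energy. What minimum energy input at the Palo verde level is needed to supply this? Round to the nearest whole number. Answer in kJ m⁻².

74074 kJ m⁻²

Cumulative transfer efficiency: 0.18 × 0.18 × 0.15 × 0.05 = 0.000243
Palo verde energy = 18 / 0.000243 = 74074 kJ m⁻²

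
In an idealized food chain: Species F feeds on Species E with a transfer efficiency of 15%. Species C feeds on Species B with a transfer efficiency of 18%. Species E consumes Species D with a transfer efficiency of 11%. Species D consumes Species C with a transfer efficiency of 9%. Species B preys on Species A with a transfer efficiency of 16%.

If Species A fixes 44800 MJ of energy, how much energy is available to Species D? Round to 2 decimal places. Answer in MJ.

Species B: 44800 × 0.16 = 7168 MJ
Species C: 7168 × 0.18 = 1290.24 MJ
Species D: 1290.24 × 0.09 = 116.1216 MJ

116.12 MJ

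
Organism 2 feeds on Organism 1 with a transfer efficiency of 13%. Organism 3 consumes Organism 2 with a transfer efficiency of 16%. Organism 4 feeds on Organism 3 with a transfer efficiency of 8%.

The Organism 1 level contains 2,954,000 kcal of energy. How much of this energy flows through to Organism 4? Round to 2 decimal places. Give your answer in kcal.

Organism 2: 2954000 × 0.13 = 384020 kcal
Organism 3: 384020 × 0.16 = 61443.2 kcal
Organism 4: 61443.2 × 0.08 = 4915.456 kcal

4915.46 kcal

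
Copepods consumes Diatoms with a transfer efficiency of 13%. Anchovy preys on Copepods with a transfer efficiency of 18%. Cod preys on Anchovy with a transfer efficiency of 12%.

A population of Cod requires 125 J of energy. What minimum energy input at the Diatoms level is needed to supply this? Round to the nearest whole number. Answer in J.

Cumulative transfer efficiency: 0.13 × 0.18 × 0.12 = 0.002808
Diatoms energy = 125 / 0.002808 = 44516 J

44516 J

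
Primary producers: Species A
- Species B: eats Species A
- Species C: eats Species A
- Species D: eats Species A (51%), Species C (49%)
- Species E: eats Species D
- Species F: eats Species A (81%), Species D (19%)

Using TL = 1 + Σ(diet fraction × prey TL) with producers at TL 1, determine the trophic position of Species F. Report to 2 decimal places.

Species B: 1 + 1 = 2
Species C: 1 + 1 = 2
Species D: 1 + (0.51×1 + 0.49×2) = 2.49
Species E: 1 + 2.49 = 3.49
Species F: 1 + (0.81×1 + 0.19×2.49) = 2.2831

2.28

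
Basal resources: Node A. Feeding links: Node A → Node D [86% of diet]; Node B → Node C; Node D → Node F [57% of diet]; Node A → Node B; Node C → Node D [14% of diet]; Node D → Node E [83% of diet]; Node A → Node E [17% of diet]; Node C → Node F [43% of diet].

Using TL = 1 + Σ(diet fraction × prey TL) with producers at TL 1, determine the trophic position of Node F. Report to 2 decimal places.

Node B: 1 + 1 = 2
Node C: 1 + 2 = 3
Node D: 1 + (0.86×1 + 0.14×3) = 2.28
Node E: 1 + (0.83×2.28 + 0.17×1) = 3.0624
Node F: 1 + (0.43×3 + 0.57×2.28) = 3.5896

3.59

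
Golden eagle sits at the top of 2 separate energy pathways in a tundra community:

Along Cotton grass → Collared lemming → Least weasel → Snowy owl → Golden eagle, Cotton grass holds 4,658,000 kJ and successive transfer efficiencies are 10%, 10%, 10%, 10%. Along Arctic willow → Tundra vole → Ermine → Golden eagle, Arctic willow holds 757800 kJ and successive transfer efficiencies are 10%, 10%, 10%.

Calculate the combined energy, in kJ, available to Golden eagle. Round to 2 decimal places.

1223.60 kJ

Via Cotton grass: 4658000 × 0.1 × 0.1 × 0.1 × 0.1 = 465.8 kJ
Via Arctic willow: 757800 × 0.1 × 0.1 × 0.1 = 757.8 kJ
Total at Golden eagle: 465.8 + 757.8 = 1223.6 kJ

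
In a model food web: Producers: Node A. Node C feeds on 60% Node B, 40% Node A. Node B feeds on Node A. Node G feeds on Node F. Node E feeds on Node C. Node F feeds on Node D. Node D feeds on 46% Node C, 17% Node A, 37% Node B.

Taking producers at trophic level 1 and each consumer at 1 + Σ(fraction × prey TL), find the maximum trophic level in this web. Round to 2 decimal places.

5.11

Node B: 1 + 1 = 2
Node C: 1 + (0.6×2 + 0.4×1) = 2.6
Node D: 1 + (0.46×2.6 + 0.17×1 + 0.37×2) = 3.106
Node E: 1 + 2.6 = 3.6
Node F: 1 + 3.106 = 4.106
Node G: 1 + 4.106 = 5.106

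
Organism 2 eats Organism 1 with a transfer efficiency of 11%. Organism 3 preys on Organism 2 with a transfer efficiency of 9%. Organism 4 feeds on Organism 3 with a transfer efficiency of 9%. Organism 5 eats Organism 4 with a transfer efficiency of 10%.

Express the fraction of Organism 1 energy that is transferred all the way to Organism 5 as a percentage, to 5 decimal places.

Product of link efficiencies: 0.11 × 0.09 × 0.09 × 0.1 = 0.0000891
As a percentage: 0.0000891 × 100 = 0.00891%

0.00891%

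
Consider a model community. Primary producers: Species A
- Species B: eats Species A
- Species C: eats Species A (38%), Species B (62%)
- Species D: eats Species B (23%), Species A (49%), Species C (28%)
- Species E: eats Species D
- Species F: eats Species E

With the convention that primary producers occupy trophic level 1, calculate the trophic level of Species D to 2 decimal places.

Species B: 1 + 1 = 2
Species C: 1 + (0.38×1 + 0.62×2) = 2.62
Species D: 1 + (0.23×2 + 0.49×1 + 0.28×2.62) = 2.6836
Species E: 1 + 2.6836 = 3.6836
Species F: 1 + 3.6836 = 4.6836

2.68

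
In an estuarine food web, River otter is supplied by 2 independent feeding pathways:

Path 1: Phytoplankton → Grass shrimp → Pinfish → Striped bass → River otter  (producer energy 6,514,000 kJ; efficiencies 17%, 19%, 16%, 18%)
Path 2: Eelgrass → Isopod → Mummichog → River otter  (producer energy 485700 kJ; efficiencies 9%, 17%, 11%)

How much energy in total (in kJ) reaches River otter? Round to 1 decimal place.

6877.0 kJ

Path 1: 6514000 × 0.17 × 0.19 × 0.16 × 0.18 = 6059.58336 kJ
Path 2: 485700 × 0.09 × 0.17 × 0.11 = 817.4331 kJ
Total at River otter: 6059.58336 + 817.4331 = 6877.01646 kJ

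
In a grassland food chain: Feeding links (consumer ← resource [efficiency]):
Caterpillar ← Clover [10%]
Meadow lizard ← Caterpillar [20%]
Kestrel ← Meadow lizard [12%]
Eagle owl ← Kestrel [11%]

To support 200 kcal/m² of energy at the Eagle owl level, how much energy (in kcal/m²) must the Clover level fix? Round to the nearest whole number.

Cumulative transfer efficiency: 0.1 × 0.2 × 0.12 × 0.11 = 0.000264
Clover energy = 200 / 0.000264 = 757576 kcal/m²

757576 kcal/m²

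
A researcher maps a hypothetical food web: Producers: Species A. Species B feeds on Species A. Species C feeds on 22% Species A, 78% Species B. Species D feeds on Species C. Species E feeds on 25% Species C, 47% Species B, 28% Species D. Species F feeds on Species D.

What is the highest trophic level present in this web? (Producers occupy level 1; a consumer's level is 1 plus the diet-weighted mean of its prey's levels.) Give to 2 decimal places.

4.78

Species B: 1 + 1 = 2
Species C: 1 + (0.22×1 + 0.78×2) = 2.78
Species D: 1 + 2.78 = 3.78
Species E: 1 + (0.25×2.78 + 0.47×2 + 0.28×3.78) = 3.6934
Species F: 1 + 3.78 = 4.78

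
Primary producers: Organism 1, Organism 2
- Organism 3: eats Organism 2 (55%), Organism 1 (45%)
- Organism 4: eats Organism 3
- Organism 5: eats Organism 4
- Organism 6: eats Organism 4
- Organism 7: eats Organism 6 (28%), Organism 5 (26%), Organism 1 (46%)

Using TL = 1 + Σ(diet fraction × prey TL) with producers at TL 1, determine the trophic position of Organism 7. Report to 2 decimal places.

Organism 3: 1 + (0.55×1 + 0.45×1) = 2
Organism 4: 1 + 2 = 3
Organism 5: 1 + 3 = 4
Organism 6: 1 + 3 = 4
Organism 7: 1 + (0.28×4 + 0.26×4 + 0.46×1) = 3.62

3.62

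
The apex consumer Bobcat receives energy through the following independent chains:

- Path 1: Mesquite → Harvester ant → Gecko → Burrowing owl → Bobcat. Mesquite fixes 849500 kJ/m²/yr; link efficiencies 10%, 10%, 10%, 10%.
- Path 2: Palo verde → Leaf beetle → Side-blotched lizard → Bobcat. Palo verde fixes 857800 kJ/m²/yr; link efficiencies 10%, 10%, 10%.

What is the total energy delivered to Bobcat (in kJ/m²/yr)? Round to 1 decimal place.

942.8 kJ/m²/yr

Path 1: 849500 × 0.1 × 0.1 × 0.1 × 0.1 = 84.95 kJ/m²/yr
Path 2: 857800 × 0.1 × 0.1 × 0.1 = 857.8 kJ/m²/yr
Total at Bobcat: 84.95 + 857.8 = 942.75 kJ/m²/yr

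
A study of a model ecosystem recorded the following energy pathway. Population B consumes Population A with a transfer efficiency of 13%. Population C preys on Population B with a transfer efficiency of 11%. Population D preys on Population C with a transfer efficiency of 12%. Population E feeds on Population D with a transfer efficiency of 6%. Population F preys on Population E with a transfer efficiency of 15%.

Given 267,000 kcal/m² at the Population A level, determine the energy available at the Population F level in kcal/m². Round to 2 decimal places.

4.12 kcal/m²

Population B: 267000 × 0.13 = 34710 kcal/m²
Population C: 34710 × 0.11 = 3818.1 kcal/m²
Population D: 3818.1 × 0.12 = 458.172 kcal/m²
Population E: 458.172 × 0.06 = 27.49032 kcal/m²
Population F: 27.49032 × 0.15 = 4.123548 kcal/m²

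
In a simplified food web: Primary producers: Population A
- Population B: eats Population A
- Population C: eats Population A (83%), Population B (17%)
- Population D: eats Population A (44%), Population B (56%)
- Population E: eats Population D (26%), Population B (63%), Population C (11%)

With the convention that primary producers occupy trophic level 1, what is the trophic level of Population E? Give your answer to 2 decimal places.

3.16

Population B: 1 + 1 = 2
Population C: 1 + (0.83×1 + 0.17×2) = 2.17
Population D: 1 + (0.44×1 + 0.56×2) = 2.56
Population E: 1 + (0.26×2.56 + 0.63×2 + 0.11×2.17) = 3.1643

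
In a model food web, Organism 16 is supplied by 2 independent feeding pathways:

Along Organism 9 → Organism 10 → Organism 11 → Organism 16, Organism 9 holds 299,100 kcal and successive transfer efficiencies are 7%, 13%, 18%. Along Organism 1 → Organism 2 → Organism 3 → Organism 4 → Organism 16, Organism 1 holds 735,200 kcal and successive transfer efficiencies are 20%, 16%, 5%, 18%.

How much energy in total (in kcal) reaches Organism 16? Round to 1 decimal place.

701.7 kcal

Via Organism 9: 299100 × 0.07 × 0.13 × 0.18 = 489.9258 kcal
Via Organism 1: 735200 × 0.2 × 0.16 × 0.05 × 0.18 = 211.7376 kcal
Total at Organism 16: 489.9258 + 211.7376 = 701.6634 kcal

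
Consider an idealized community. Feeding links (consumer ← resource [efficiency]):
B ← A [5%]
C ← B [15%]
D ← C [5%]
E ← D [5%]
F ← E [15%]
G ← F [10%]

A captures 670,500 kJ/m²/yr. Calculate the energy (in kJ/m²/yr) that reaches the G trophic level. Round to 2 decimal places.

B: 670500 × 0.05 = 33525 kJ/m²/yr
C: 33525 × 0.15 = 5028.75 kJ/m²/yr
D: 5028.75 × 0.05 = 251.4375 kJ/m²/yr
E: 251.4375 × 0.05 = 12.571875 kJ/m²/yr
F: 12.571875 × 0.15 = 1.88578125 kJ/m²/yr
G: 1.88578125 × 0.1 = 0.188578125 kJ/m²/yr

0.19 kJ/m²/yr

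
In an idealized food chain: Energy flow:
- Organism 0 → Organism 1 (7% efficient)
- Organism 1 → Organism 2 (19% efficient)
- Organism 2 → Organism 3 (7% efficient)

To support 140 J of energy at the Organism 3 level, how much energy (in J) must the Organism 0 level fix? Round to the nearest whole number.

150376 J

Cumulative transfer efficiency: 0.07 × 0.19 × 0.07 = 0.000931
Organism 0 energy = 140 / 0.000931 = 150376 J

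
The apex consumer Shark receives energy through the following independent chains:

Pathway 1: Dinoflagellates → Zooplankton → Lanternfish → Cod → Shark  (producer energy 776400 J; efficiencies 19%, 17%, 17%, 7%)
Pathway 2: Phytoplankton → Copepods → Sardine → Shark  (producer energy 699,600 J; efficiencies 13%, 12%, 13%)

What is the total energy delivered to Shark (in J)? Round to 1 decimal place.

1717.2 J

Pathway 1: 776400 × 0.19 × 0.17 × 0.17 × 0.07 = 298.424868 J
Pathway 2: 699600 × 0.13 × 0.12 × 0.13 = 1418.7888 J
Total at Shark: 298.424868 + 1418.7888 = 1717.213668 J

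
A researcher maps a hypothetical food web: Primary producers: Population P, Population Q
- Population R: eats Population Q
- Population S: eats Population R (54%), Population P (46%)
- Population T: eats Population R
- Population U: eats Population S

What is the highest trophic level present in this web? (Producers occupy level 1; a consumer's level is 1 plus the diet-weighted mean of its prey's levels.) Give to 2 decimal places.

3.54

Population R: 1 + 1 = 2
Population S: 1 + (0.54×2 + 0.46×1) = 2.54
Population T: 1 + 2 = 3
Population U: 1 + 2.54 = 3.54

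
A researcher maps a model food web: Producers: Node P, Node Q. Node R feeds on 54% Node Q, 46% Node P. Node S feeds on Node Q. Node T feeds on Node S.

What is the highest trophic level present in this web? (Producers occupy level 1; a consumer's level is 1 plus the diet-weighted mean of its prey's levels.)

3

Node R: 1 + (0.54×1 + 0.46×1) = 2
Node S: 1 + 1 = 2
Node T: 1 + 2 = 3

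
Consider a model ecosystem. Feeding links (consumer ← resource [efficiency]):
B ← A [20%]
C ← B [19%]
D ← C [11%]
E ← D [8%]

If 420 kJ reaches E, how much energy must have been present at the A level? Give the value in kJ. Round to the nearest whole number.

Cumulative transfer efficiency: 0.2 × 0.19 × 0.11 × 0.08 = 0.0003344
A energy = 420 / 0.0003344 = 1255981 kJ

1255981 kJ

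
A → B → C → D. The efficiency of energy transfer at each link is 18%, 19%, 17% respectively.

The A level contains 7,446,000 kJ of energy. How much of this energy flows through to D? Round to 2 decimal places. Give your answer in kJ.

B: 7446000 × 0.18 = 1340280 kJ
C: 1340280 × 0.19 = 254653.2 kJ
D: 254653.2 × 0.17 = 43291.044 kJ

43291.04 kJ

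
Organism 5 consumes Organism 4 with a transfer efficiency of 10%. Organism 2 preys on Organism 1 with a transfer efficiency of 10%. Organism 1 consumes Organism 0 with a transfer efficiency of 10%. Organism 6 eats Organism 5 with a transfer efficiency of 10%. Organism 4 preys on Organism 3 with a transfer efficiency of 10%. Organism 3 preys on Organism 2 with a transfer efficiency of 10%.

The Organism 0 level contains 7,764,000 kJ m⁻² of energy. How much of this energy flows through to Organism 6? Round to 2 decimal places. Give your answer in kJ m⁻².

Organism 1: 7764000 × 0.1 = 776400 kJ m⁻²
Organism 2: 776400 × 0.1 = 77640 kJ m⁻²
Organism 3: 77640 × 0.1 = 7764 kJ m⁻²
Organism 4: 7764 × 0.1 = 776.4 kJ m⁻²
Organism 5: 776.4 × 0.1 = 77.64 kJ m⁻²
Organism 6: 77.64 × 0.1 = 7.764 kJ m⁻²

7.76 kJ m⁻²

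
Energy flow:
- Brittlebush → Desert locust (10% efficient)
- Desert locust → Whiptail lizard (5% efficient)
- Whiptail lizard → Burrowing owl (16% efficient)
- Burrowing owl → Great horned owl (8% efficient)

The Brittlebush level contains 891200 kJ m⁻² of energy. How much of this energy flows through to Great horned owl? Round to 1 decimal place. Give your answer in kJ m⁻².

57.0 kJ m⁻²

Desert locust: 891200 × 0.1 = 89120 kJ m⁻²
Whiptail lizard: 89120 × 0.05 = 4456 kJ m⁻²
Burrowing owl: 4456 × 0.16 = 712.96 kJ m⁻²
Great horned owl: 712.96 × 0.08 = 57.0368 kJ m⁻²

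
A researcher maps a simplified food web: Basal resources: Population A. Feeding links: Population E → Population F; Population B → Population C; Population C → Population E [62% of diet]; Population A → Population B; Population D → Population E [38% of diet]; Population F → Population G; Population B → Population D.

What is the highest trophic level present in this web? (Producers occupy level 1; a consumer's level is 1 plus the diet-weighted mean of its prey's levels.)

6

Population B: 1 + 1 = 2
Population C: 1 + 2 = 3
Population D: 1 + 2 = 3
Population E: 1 + (0.62×3 + 0.38×3) = 4
Population F: 1 + 4 = 5
Population G: 1 + 5 = 6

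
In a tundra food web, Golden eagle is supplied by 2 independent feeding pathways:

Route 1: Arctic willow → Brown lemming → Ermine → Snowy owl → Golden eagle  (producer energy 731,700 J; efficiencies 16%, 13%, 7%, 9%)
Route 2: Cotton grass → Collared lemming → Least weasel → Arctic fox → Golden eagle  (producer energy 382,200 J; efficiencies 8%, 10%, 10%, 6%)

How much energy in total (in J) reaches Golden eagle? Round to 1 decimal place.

114.2 J

Route 1: 731700 × 0.16 × 0.13 × 0.07 × 0.09 = 95.881968 J
Route 2: 382200 × 0.08 × 0.1 × 0.1 × 0.06 = 18.3456 J
Total at Golden eagle: 95.881968 + 18.3456 = 114.227568 J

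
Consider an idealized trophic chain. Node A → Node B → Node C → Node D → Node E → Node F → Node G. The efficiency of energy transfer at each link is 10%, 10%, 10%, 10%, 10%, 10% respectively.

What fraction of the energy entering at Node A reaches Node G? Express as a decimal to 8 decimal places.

0.00000100

Product of link efficiencies: 0.1 × 0.1 × 0.1 × 0.1 × 0.1 × 0.1 = 0.000001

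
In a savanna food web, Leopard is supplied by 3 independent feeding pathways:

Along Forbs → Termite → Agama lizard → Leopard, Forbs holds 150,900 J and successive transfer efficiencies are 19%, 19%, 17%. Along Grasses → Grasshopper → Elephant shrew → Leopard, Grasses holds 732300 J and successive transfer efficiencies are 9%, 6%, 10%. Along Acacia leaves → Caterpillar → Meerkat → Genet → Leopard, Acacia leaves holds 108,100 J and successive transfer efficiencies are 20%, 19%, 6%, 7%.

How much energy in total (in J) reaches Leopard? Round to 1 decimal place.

1338.8 J

Via Forbs: 150900 × 0.19 × 0.19 × 0.17 = 926.0733 J
Via Grasses: 732300 × 0.09 × 0.06 × 0.1 = 395.442 J
Via Acacia leaves: 108100 × 0.2 × 0.19 × 0.06 × 0.07 = 17.25276 J
Total at Leopard: 926.0733 + 395.442 + 17.25276 = 1338.76806 J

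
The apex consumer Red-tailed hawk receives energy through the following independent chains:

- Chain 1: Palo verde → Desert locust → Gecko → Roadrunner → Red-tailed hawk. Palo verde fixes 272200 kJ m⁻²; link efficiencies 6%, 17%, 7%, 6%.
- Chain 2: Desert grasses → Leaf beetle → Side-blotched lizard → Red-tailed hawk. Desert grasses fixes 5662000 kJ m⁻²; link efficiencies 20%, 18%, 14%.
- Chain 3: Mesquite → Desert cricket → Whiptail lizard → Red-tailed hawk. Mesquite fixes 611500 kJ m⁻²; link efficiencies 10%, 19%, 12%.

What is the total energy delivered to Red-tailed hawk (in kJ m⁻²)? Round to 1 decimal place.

Chain 1: 272200 × 0.06 × 0.17 × 0.07 × 0.06 = 11.661048 kJ m⁻²
Chain 2: 5662000 × 0.2 × 0.18 × 0.14 = 28536.48 kJ m⁻²
Chain 3: 611500 × 0.1 × 0.19 × 0.12 = 1394.22 kJ m⁻²
Total at Red-tailed hawk: 11.661048 + 28536.48 + 1394.22 = 29942.361048 kJ m⁻²

29942.4 kJ m⁻²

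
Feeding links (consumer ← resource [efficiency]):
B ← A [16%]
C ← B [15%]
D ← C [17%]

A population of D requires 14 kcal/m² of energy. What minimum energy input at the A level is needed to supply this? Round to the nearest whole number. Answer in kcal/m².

Cumulative transfer efficiency: 0.16 × 0.15 × 0.17 = 0.00408
A energy = 14 / 0.00408 = 3431 kcal/m²

3431 kcal/m²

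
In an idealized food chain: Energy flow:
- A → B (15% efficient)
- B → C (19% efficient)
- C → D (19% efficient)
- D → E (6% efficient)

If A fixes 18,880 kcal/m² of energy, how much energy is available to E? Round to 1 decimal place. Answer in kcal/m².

6.1 kcal/m²

B: 18880 × 0.15 = 2832 kcal/m²
C: 2832 × 0.19 = 538.08 kcal/m²
D: 538.08 × 0.19 = 102.2352 kcal/m²
E: 102.2352 × 0.06 = 6.134112 kcal/m²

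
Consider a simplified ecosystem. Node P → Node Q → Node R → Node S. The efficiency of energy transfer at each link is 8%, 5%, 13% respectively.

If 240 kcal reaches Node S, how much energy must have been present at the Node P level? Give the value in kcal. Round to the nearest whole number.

461538 kcal

Cumulative transfer efficiency: 0.08 × 0.05 × 0.13 = 0.00052
Node P energy = 240 / 0.00052 = 461538 kcal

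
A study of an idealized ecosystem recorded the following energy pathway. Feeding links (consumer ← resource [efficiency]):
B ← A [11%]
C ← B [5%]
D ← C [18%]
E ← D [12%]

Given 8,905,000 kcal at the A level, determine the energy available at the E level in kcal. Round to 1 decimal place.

B: 8905000 × 0.11 = 979550 kcal
C: 979550 × 0.05 = 48977.5 kcal
D: 48977.5 × 0.18 = 8815.95 kcal
E: 8815.95 × 0.12 = 1057.914 kcal

1057.9 kcal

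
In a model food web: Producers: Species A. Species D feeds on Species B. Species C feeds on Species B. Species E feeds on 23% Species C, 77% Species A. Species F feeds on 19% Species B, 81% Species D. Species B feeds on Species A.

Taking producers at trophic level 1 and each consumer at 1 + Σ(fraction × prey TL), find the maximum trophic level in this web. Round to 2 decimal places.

Species B: 1 + 1 = 2
Species C: 1 + 2 = 3
Species D: 1 + 2 = 3
Species E: 1 + (0.23×3 + 0.77×1) = 2.46
Species F: 1 + (0.19×2 + 0.81×3) = 3.81

3.81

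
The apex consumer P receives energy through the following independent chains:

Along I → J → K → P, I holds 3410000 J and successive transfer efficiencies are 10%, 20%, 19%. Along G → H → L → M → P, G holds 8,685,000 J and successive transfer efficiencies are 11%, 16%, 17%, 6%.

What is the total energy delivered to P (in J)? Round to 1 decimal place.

14517.1 J

Via I: 3410000 × 0.1 × 0.2 × 0.19 = 12958 J
Via G: 8685000 × 0.11 × 0.16 × 0.17 × 0.06 = 1559.1312 J
Total at P: 12958 + 1559.1312 = 14517.1312 J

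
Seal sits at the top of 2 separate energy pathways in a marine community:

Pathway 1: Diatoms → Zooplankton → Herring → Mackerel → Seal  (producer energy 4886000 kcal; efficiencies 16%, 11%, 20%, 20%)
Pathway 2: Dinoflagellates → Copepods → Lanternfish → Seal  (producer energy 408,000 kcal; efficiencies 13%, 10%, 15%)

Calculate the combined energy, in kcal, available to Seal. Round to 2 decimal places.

Pathway 1: 4886000 × 0.16 × 0.11 × 0.2 × 0.2 = 3439.744 kcal
Pathway 2: 408000 × 0.13 × 0.1 × 0.15 = 795.6 kcal
Total at Seal: 3439.744 + 795.6 = 4235.344 kcal

4235.34 kcal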